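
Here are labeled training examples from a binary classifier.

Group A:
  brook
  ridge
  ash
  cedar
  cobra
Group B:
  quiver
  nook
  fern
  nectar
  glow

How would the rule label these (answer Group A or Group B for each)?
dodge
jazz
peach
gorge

The distinguishing property — odd length — holds for all the 'Group A' cases and none of the 'Group B' cases.
Group A: dodge, since length 5.
Group B: jazz, since length 4.
Group A: peach, since length 5.
Group A: gorge, since length 5.

Group A, Group B, Group A, Group A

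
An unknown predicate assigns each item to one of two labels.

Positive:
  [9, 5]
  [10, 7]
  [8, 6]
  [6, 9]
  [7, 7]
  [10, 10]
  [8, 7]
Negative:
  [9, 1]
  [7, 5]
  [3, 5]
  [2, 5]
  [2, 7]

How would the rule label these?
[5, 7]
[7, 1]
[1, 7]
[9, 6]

Negative, Negative, Negative, Positive

All 'Positive' examples share one property — sum ≥ 14 — and every 'Negative' example lacks it.
Negative: [5, 7], since 5+7 = 12.
Negative: [7, 1], since 7+1 = 8.
Negative: [1, 7], since 1+7 = 8.
Positive: [9, 6], since 9+6 = 15.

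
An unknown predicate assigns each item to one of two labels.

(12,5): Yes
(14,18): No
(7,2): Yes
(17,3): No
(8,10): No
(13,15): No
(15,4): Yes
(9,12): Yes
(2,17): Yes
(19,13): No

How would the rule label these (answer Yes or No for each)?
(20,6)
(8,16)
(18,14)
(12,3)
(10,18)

Rule: sum is odd. This holds for each 'Yes' example and fails for each 'No' one.
(20,6) → 20+6 = 26 → No.
(8,16) → 8+16 = 24 → No.
(18,14) → 18+14 = 32 → No.
(12,3) → 12+3 = 15 → Yes.
(10,18) → 10+18 = 28 → No.

No, No, No, Yes, No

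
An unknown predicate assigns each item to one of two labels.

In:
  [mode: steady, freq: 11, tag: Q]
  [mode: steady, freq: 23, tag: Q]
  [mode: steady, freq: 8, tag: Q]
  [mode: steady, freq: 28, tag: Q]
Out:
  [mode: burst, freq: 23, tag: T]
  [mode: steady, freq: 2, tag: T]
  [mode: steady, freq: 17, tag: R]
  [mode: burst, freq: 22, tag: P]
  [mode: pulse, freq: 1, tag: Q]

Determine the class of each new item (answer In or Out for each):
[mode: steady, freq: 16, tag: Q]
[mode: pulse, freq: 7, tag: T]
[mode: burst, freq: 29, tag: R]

The simplest hypothesis consistent with all the labels is: tag is Q AND mode is steady.
[mode: steady, freq: 16, tag: Q] → tag is Q, mode is steady → In.
[mode: pulse, freq: 7, tag: T] → tag is T, mode is pulse → Out.
[mode: burst, freq: 29, tag: R] → tag is R, mode is burst → Out.

In, Out, Out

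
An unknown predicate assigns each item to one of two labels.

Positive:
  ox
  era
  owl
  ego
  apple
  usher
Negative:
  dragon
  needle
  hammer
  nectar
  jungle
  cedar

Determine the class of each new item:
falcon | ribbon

The simplest hypothesis consistent with all the labels is: starts with a vowel.
falcon: starts with 'f', doesn't match → Negative.
ribbon: starts with 'r', doesn't match → Negative.

Negative, Negative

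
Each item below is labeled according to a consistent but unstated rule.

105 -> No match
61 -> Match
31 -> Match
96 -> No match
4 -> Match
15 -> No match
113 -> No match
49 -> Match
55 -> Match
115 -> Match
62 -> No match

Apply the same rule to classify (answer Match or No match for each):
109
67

The common property of the 'Match' items is: ≡ 1 (mod 3). No 'No match' item has it.
109: 109 mod 3 = 1 — passes, so Match. 67: 67 mod 3 = 1 — passes, so Match.

Match, Match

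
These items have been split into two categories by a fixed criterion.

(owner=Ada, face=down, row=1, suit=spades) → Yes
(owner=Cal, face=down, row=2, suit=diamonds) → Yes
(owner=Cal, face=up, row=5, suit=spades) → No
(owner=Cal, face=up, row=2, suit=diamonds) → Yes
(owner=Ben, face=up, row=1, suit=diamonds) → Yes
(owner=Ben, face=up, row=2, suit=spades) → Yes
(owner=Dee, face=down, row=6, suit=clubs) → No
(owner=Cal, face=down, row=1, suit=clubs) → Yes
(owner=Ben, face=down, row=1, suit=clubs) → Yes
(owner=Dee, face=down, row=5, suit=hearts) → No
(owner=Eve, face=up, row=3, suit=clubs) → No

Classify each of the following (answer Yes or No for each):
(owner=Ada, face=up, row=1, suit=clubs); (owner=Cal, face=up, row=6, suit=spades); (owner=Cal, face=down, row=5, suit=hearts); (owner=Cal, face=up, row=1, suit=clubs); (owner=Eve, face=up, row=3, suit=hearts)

Yes, No, No, Yes, No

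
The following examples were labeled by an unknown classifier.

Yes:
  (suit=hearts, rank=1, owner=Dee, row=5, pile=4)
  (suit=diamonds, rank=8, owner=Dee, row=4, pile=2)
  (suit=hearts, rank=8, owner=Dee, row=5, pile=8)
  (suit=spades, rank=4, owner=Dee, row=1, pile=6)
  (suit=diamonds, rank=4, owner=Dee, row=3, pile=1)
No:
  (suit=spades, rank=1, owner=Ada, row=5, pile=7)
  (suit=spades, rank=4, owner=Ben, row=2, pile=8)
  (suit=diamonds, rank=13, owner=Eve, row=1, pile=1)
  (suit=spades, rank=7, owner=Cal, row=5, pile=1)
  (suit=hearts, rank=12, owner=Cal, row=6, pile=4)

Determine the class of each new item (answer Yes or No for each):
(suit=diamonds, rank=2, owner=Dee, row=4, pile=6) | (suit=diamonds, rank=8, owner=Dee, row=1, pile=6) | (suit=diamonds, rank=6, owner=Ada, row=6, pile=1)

The rule appears to be: owner is Dee.

Yes, Yes, No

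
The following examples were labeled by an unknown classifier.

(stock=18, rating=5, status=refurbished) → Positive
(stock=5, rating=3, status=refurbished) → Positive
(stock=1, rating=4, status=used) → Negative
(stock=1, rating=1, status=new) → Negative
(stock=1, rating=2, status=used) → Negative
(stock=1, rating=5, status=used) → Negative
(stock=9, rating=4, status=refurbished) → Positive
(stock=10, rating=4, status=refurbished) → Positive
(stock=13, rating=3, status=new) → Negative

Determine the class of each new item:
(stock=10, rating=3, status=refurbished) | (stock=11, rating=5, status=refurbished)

Positive, Positive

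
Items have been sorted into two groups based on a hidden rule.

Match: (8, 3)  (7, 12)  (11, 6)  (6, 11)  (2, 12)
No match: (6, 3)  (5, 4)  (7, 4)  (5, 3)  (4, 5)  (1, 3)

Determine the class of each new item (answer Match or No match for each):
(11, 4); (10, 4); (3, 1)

'Match' ⟺ max ≥ 8.
(11, 4) — max 11, hence Match.
(10, 4) — max 10, hence Match.
(3, 1) — max 3, hence No match.

Match, Match, No match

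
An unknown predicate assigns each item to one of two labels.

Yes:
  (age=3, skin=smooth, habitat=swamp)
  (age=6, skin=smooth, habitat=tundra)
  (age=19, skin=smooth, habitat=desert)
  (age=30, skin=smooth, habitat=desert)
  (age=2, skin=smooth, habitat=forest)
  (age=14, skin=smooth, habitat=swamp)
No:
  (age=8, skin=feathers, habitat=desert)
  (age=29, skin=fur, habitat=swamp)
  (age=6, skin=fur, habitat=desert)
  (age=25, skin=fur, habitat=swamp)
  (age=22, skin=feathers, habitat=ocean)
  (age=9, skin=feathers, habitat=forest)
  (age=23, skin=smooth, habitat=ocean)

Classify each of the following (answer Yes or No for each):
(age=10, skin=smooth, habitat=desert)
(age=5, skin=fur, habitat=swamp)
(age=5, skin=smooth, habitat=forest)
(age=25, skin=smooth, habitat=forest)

Yes, No, Yes, Yes

One predicate separates the groups cleanly: skin is smooth AND age ≠ 23.
(age=10, skin=smooth, habitat=desert): skin is smooth, age = 10 — passes, so Yes.
(age=5, skin=fur, habitat=swamp): skin is fur, age = 5 — does not satisfy this, so No.
(age=5, skin=smooth, habitat=forest): skin is smooth, age = 5 — passes, so Yes.
(age=25, skin=smooth, habitat=forest): skin is smooth, age = 25 — passes, so Yes.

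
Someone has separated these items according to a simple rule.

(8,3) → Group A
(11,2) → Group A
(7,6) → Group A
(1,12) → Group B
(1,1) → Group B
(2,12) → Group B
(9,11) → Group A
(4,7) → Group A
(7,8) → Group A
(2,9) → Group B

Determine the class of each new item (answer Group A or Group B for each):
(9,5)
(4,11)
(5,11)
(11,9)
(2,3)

Group A, Group A, Group A, Group A, Group B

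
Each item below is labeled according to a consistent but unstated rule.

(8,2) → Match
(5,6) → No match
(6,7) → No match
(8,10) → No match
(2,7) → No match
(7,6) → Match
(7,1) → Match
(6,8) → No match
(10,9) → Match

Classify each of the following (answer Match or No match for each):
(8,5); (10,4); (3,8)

The rule appears to be: first > second.
Match: (8,5), since 8 > 5.
Match: (10,4), since 10 > 4.
No match: (3,8), since 3 < 8.

Match, Match, No match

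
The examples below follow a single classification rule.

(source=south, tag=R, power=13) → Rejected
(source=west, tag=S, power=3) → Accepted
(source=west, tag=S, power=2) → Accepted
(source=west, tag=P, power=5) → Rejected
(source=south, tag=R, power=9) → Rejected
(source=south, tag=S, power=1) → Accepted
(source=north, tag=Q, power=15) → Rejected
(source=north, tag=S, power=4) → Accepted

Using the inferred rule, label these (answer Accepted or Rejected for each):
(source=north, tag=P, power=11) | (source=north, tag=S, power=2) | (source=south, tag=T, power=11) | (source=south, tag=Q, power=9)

Rejected, Accepted, Rejected, Rejected

One predicate separates the groups cleanly: tag is S.
(source=north, tag=P, power=11): tag is P, does not satisfy this → Rejected. (source=north, tag=S, power=2): tag is S, matches → Accepted. (source=south, tag=T, power=11): tag is T, does not satisfy this → Rejected. (source=south, tag=Q, power=9): tag is Q, does not satisfy this → Rejected.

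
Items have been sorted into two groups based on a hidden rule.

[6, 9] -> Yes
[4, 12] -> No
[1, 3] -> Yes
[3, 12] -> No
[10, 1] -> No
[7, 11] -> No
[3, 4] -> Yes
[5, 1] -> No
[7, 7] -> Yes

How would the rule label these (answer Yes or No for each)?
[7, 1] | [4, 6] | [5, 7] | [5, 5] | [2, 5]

No, Yes, Yes, Yes, Yes

The rule appears to be: |first − second| ≤ 3.
[7, 1]: No (|7−1| = 6). [4, 6]: Yes (|4−6| = 2). [5, 7]: Yes (|5−7| = 2). [5, 5]: Yes (|5−5| = 0). [2, 5]: Yes (|2−5| = 3).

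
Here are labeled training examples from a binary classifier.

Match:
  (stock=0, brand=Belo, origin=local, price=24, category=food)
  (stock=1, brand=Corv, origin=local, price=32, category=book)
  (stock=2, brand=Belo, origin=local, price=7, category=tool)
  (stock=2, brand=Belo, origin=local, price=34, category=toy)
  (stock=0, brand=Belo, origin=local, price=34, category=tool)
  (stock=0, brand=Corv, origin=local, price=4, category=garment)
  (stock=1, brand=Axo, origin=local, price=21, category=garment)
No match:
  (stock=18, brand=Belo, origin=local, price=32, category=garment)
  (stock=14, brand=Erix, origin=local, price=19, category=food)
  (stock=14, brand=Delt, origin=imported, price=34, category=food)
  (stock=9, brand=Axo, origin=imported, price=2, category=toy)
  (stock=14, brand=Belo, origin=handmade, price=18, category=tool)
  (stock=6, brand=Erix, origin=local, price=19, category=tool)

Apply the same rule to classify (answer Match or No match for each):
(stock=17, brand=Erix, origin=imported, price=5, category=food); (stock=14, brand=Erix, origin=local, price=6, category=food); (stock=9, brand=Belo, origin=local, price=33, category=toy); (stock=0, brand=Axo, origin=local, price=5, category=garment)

No match, No match, No match, Match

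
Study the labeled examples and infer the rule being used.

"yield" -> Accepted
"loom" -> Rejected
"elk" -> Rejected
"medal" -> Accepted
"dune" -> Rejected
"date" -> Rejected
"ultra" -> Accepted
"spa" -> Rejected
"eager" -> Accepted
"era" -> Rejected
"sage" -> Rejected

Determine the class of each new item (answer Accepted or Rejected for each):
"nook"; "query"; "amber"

Rejected, Accepted, Accepted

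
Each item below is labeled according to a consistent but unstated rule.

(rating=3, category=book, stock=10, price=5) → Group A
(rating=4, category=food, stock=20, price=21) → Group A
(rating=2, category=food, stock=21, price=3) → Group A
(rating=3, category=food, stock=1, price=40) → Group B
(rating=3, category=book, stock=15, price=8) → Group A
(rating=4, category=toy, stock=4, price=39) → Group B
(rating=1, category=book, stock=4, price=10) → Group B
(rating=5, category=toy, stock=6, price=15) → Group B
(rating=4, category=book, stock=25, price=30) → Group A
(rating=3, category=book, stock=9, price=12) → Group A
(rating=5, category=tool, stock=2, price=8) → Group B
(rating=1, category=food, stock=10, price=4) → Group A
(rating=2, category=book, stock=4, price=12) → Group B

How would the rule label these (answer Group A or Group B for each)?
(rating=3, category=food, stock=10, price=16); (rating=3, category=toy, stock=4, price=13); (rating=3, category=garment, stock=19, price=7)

Group A, Group B, Group A

Rule: stock ≥ 9. This holds for each 'Group A' example and fails for each 'Group B' one.
Group A: (rating=3, category=food, stock=10, price=16), since stock = 10.
Group B: (rating=3, category=toy, stock=4, price=13), since stock = 4.
Group A: (rating=3, category=garment, stock=19, price=7), since stock = 19.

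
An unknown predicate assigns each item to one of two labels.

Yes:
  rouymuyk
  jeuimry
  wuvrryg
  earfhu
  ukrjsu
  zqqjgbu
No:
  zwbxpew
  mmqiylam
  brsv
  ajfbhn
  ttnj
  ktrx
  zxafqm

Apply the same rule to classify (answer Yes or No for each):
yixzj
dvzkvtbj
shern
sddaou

No, No, No, Yes

All 'Yes' examples share one property — contains 'u' — and every 'No' example lacks it.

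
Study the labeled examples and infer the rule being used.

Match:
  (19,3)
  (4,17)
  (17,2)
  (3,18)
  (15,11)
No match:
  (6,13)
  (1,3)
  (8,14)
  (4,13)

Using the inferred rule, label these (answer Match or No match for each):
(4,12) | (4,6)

Rule: max ≥ 15. This holds for each 'Match' example and fails for each 'No match' one.
(4,12): No match (max 12).
(4,6): No match (max 6).

No match, No match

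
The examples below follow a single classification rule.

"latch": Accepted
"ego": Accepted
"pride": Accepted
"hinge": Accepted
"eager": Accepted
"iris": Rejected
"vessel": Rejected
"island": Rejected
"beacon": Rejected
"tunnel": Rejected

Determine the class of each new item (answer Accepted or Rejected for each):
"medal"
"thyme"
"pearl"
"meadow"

Accepted, Accepted, Accepted, Rejected

Every 'Accepted' example satisfies: odd length. None of the 'Rejected' examples do.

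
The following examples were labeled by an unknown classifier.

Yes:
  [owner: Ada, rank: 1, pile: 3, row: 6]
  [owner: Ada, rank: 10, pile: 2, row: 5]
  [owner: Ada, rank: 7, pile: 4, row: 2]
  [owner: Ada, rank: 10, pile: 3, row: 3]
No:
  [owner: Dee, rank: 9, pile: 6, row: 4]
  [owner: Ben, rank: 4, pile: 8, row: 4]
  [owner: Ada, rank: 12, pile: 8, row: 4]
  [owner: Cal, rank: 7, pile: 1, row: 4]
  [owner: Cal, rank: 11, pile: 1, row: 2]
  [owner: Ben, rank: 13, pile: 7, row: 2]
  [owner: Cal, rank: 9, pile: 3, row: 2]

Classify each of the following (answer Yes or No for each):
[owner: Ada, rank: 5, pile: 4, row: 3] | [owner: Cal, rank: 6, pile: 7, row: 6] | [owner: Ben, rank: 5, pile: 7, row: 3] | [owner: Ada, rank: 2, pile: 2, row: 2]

Yes, No, No, Yes

Rule: owner is Ada AND pile ≤ 4. This holds for each 'Yes' example and fails for each 'No' one.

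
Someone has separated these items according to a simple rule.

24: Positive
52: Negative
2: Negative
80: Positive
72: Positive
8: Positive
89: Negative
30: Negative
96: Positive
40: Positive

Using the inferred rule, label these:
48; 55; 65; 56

Positive, Negative, Negative, Positive

Checking candidate rules against both groups, what survives is: multiple of 8.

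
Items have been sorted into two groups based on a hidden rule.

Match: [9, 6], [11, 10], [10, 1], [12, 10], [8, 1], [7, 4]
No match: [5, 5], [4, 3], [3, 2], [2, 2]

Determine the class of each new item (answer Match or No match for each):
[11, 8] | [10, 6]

Match, Match

The common property of the 'Match' items is: first ≥ 6. No 'No match' item has it.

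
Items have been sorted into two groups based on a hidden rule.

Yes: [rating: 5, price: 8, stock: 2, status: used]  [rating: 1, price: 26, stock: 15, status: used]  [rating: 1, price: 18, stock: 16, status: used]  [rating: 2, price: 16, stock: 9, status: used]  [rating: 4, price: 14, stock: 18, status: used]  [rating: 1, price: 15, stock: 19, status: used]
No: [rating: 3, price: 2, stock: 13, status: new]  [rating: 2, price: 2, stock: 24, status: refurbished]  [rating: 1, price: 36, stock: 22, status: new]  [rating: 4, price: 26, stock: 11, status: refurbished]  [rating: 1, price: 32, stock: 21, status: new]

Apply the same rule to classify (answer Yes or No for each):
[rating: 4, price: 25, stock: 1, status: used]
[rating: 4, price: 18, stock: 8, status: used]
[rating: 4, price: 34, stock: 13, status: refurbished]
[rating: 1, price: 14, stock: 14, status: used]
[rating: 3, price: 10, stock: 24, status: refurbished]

Yes, Yes, No, Yes, No

'Yes' ⟺ status is used.
[rating: 4, price: 25, stock: 1, status: used] → status is used → Yes. [rating: 4, price: 18, stock: 8, status: used] → status is used → Yes. [rating: 4, price: 34, stock: 13, status: refurbished] → status is refurbished → No. [rating: 1, price: 14, stock: 14, status: used] → status is used → Yes. [rating: 3, price: 10, stock: 24, status: refurbished] → status is refurbished → No.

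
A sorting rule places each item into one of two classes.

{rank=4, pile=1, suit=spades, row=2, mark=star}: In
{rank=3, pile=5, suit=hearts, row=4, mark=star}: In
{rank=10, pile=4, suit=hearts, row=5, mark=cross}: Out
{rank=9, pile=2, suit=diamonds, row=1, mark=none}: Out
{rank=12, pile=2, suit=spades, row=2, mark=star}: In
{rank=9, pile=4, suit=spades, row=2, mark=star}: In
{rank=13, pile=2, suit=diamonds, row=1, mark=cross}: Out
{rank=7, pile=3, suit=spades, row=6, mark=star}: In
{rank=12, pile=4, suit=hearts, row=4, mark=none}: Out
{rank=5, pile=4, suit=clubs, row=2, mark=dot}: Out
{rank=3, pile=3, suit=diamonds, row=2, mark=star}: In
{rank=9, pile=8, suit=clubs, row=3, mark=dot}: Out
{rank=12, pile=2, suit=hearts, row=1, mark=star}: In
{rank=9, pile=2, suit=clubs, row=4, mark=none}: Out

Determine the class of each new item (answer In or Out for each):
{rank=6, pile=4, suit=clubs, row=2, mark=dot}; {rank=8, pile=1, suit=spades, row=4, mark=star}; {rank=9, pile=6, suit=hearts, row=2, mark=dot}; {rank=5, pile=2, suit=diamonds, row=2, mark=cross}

The simplest hypothesis consistent with all the labels is: mark is star.

Out, In, Out, Out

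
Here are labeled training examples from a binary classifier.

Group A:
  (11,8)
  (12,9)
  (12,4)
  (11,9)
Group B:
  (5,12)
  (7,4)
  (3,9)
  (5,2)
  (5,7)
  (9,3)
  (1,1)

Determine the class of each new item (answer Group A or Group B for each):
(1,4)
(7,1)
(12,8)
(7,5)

Group B, Group B, Group A, Group B

'Group A' ⟺ first ≥ 11.
(1,4) → first 1 → Group B.
(7,1) → first 7 → Group B.
(12,8) → first 12 → Group A.
(7,5) → first 7 → Group B.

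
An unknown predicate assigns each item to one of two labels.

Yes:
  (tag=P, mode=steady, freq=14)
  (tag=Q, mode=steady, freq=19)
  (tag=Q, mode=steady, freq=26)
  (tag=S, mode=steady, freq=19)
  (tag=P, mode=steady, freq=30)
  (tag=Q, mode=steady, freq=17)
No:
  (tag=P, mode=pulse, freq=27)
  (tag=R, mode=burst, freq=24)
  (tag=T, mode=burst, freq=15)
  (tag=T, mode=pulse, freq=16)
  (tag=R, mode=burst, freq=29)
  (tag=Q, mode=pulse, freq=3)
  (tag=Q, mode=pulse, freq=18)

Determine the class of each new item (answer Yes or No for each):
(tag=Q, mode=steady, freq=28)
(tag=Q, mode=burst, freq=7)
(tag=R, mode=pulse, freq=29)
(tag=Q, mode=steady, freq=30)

Every 'Yes' example satisfies: mode is steady. None of the 'No' examples do.
(tag=Q, mode=steady, freq=28): mode is steady — has this property, so Yes. (tag=Q, mode=burst, freq=7): mode is burst — does not pass, so No. (tag=R, mode=pulse, freq=29): mode is pulse — does not pass, so No. (tag=Q, mode=steady, freq=30): mode is steady — has this property, so Yes.

Yes, No, No, Yes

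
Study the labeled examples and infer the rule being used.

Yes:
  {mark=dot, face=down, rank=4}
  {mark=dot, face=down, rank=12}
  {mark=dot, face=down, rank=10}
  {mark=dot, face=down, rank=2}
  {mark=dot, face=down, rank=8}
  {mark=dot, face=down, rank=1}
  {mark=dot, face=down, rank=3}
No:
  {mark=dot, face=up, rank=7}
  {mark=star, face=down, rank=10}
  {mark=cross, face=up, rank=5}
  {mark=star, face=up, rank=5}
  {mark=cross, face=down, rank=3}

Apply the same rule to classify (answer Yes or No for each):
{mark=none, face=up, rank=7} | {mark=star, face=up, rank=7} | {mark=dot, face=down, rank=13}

The pattern is that an item is 'Yes' exactly when: face is down AND mark is dot.
{mark=none, face=up, rank=7} — face is up, mark is none, hence No.
{mark=star, face=up, rank=7} — face is up, mark is star, hence No.
{mark=dot, face=down, rank=13} — face is down, mark is dot, hence Yes.

No, No, Yes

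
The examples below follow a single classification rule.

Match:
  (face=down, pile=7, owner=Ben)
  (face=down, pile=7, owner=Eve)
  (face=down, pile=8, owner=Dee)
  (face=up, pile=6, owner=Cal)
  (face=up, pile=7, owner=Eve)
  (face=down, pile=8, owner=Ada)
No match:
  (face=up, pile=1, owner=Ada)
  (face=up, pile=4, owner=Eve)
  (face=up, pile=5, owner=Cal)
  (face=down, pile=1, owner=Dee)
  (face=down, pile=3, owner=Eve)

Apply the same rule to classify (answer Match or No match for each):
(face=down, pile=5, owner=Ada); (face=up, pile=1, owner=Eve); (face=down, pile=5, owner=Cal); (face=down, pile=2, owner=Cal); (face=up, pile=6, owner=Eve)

No match, No match, No match, No match, Match

The rule appears to be: pile ≥ 6.
(face=down, pile=5, owner=Ada) — pile = 5, hence No match. (face=up, pile=1, owner=Eve) — pile = 1, hence No match. (face=down, pile=5, owner=Cal) — pile = 5, hence No match. (face=down, pile=2, owner=Cal) — pile = 2, hence No match. (face=up, pile=6, owner=Eve) — pile = 6, hence Match.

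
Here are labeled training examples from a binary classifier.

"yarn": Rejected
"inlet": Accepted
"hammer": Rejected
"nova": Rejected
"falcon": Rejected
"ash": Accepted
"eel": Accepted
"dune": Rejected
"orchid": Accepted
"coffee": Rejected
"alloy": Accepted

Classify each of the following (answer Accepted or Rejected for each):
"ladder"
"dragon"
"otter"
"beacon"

Rejected, Rejected, Accepted, Rejected

Comparing the two groups points to one rule — starts with a vowel.
Rejected: "ladder", since starts with 'l'.
Rejected: "dragon", since starts with 'd'.
Accepted: "otter", since starts with 'o'.
Rejected: "beacon", since starts with 'b'.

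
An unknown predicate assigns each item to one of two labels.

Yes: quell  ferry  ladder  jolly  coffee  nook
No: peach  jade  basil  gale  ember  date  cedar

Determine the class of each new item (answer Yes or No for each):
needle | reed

Yes, Yes

The simplest hypothesis consistent with all the labels is: has a double letter.
needle: Yes ('ee' doubled). reed: Yes ('ee' doubled).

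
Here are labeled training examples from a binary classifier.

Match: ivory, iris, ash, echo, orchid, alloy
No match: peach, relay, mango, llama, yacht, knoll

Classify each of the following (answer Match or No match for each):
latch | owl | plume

Looking at the examples, the only property every 'Match' case has and every 'No match' case lacks is: starts with a vowel.
latch: starts with 'l' — fails this test, so No match.
owl: starts with 'o' — matches, so Match.
plume: starts with 'p' — fails this test, so No match.

No match, Match, No match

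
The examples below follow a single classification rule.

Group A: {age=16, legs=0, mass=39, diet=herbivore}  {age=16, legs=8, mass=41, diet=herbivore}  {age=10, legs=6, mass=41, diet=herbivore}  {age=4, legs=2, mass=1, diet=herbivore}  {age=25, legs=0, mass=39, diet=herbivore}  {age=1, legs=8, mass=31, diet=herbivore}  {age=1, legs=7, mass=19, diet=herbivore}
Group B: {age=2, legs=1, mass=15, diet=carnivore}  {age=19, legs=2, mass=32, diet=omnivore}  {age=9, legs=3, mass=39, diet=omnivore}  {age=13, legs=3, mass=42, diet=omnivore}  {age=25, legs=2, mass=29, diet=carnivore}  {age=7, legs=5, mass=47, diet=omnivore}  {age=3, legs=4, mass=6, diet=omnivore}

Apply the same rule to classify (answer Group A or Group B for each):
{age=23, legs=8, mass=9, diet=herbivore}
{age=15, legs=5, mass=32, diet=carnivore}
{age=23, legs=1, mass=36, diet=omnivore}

Group A, Group B, Group B

Comparing the two groups points to one rule — diet is herbivore.
{age=23, legs=8, mass=9, diet=herbivore} — diet is herbivore, hence Group A.
{age=15, legs=5, mass=32, diet=carnivore} — diet is carnivore, hence Group B.
{age=23, legs=1, mass=36, diet=omnivore} — diet is omnivore, hence Group B.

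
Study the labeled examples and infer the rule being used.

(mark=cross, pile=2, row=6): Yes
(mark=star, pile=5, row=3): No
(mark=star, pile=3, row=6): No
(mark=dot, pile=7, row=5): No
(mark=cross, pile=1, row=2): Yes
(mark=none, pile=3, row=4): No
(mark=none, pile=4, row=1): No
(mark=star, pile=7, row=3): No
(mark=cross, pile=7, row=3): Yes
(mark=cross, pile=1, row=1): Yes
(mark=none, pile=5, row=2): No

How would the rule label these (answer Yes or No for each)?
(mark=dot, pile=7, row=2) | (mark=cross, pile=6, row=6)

Checking candidate rules against both groups, what survives is: mark is cross.

No, Yes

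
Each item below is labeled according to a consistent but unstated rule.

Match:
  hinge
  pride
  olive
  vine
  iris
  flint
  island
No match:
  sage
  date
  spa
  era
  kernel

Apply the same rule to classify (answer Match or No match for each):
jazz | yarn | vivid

All 'Match' examples share one property — contains 'i' — and every 'No match' example lacks it.
jazz — no 'i', hence No match. yarn — no 'i', hence No match. vivid — has 'i', hence Match.

No match, No match, Match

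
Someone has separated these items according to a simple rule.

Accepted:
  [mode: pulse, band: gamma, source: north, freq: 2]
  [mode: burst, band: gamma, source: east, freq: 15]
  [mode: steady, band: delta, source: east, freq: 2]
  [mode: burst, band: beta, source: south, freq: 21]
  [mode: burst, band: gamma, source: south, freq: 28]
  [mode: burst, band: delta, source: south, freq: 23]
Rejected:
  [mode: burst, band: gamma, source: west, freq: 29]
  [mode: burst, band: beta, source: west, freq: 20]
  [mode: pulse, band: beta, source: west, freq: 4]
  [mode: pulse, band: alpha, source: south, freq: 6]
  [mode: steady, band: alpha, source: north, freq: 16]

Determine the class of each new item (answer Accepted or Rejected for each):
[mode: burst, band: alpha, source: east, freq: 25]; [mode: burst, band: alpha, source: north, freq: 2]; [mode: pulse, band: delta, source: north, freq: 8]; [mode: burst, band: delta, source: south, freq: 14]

The pattern is that an item is 'Accepted' exactly when: band is not alpha AND source is not west.

Rejected, Rejected, Accepted, Accepted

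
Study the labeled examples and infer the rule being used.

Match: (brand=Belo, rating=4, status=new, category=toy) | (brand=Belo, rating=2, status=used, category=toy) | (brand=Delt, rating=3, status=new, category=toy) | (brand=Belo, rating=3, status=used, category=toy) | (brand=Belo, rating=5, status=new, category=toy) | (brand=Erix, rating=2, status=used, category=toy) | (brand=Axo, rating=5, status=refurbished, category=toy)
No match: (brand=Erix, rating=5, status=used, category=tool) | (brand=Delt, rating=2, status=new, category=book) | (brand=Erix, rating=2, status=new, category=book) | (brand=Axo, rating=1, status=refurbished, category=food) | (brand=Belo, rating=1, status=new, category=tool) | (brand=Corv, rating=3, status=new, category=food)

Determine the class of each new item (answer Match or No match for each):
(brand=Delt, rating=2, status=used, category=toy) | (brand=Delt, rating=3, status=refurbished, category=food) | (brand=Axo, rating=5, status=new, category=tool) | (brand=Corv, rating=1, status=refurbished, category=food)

The distinguishing property — category is toy — holds for all the 'Match' cases and none of the 'No match' cases.

Match, No match, No match, No match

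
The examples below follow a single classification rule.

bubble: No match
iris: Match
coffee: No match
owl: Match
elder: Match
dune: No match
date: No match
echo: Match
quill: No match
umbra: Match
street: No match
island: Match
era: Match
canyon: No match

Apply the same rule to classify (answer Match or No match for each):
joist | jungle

No match, No match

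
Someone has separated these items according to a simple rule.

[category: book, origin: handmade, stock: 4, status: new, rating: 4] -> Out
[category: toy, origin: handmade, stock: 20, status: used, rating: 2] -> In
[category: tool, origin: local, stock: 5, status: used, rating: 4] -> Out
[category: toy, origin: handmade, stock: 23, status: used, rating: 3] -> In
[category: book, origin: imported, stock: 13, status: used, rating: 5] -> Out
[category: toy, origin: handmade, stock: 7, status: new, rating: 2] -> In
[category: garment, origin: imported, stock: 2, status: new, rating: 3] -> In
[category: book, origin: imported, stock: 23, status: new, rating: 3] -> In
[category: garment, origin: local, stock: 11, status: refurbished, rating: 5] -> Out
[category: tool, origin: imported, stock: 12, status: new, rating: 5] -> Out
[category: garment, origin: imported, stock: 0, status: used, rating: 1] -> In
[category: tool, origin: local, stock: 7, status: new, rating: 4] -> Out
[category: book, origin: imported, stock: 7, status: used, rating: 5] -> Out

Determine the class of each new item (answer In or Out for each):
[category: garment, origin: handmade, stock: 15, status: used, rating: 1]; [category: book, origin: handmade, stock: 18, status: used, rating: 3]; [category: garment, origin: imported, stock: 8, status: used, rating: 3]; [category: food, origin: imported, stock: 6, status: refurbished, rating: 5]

The pattern is that an item is 'In' exactly when: rating ≤ 3.
In: [category: garment, origin: handmade, stock: 15, status: used, rating: 1], since rating = 1.
In: [category: book, origin: handmade, stock: 18, status: used, rating: 3], since rating = 3.
In: [category: garment, origin: imported, stock: 8, status: used, rating: 3], since rating = 3.
Out: [category: food, origin: imported, stock: 6, status: refurbished, rating: 5], since rating = 5.

In, In, In, Out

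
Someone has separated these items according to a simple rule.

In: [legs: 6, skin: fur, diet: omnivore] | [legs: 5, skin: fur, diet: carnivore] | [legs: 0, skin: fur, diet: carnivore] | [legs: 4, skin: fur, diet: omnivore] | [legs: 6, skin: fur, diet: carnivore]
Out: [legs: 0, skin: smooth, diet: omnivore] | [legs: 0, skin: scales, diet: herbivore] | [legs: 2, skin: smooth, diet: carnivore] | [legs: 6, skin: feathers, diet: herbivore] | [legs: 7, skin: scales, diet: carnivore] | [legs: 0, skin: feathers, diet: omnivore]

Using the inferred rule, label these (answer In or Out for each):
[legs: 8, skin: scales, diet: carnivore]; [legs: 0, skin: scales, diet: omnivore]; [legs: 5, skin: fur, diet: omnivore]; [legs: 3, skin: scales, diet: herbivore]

The distinguishing property — skin is fur — holds for all the 'In' cases and none of the 'Out' cases.
[legs: 8, skin: scales, diet: carnivore]: skin is scales — lacks this property, so Out.
[legs: 0, skin: scales, diet: omnivore]: skin is scales — lacks this property, so Out.
[legs: 5, skin: fur, diet: omnivore]: skin is fur — satisfies this, so In.
[legs: 3, skin: scales, diet: herbivore]: skin is scales — lacks this property, so Out.

Out, Out, In, Out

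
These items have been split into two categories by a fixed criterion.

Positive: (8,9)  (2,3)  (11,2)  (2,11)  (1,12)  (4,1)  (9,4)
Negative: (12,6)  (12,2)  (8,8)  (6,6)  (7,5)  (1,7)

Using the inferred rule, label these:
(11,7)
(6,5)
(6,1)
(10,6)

Negative, Positive, Positive, Negative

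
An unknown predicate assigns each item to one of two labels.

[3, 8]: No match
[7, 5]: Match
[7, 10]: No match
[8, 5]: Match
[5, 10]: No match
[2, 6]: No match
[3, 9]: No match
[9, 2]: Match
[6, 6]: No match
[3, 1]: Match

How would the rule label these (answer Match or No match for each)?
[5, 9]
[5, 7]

The distinguishing property — first > second — holds for all the 'Match' cases and none of the 'No match' cases.

No match, No match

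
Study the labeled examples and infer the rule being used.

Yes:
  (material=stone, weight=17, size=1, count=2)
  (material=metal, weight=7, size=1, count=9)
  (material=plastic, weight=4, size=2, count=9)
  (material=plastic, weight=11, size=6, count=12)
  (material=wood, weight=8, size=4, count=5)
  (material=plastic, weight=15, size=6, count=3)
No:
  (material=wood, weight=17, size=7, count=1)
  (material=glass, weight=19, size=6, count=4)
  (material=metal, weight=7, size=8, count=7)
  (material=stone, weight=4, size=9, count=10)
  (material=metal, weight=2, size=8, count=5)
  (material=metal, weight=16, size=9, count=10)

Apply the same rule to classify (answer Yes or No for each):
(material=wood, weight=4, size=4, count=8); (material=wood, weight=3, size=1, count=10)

Yes, Yes

The distinguishing property — size ≤ 6 AND weight ≤ 17 — holds for all the 'Yes' cases and none of the 'No' cases.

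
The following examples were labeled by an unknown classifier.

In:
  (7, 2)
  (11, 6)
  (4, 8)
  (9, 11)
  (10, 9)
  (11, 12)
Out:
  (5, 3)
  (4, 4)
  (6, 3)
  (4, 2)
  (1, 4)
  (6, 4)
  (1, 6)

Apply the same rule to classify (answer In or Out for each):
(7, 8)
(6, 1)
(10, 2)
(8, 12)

In, Out, In, In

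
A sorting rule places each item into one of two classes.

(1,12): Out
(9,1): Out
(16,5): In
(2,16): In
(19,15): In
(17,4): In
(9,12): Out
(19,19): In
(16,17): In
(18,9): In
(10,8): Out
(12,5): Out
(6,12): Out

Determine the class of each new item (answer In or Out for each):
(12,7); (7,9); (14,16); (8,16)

All 'In' examples share one property — max ≥ 15 — and every 'Out' example lacks it.
(12,7) → max 12 → Out. (7,9) → max 9 → Out. (14,16) → max 16 → In. (8,16) → max 16 → In.

Out, Out, In, In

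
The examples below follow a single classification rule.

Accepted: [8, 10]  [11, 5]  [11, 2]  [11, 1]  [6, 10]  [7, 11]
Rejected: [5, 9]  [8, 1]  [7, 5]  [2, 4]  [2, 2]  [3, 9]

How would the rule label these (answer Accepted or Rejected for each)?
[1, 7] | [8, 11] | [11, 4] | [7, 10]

Rejected, Accepted, Accepted, Accepted

The classifier is using: max ≥ 10.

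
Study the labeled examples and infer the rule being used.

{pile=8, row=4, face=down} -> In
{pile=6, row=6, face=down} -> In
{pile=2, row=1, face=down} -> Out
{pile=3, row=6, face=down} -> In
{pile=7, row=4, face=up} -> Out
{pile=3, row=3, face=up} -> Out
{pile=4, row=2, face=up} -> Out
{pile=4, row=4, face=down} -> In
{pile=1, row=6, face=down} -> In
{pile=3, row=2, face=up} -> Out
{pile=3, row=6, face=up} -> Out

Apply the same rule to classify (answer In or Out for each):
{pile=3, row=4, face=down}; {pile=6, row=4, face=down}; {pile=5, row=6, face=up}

In, In, Out

The common property of the 'In' items is: face is down AND row ≥ 2. No 'Out' item has it.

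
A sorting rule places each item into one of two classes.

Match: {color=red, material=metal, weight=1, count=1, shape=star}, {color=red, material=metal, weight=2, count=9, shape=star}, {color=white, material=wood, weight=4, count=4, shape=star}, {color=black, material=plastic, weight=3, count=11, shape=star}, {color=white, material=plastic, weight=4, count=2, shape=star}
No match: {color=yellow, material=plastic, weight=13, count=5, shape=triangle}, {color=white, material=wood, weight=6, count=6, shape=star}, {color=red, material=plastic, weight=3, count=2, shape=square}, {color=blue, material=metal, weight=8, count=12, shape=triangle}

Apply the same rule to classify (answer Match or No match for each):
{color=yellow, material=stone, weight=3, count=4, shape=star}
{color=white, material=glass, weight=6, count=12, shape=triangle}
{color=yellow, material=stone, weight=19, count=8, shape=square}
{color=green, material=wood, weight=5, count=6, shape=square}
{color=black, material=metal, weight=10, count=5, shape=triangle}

Rule: shape is star AND weight ≤ 4. This holds for each 'Match' example and fails for each 'No match' one.
Match: {color=yellow, material=stone, weight=3, count=4, shape=star}, since shape is star, weight = 3.
No match: {color=white, material=glass, weight=6, count=12, shape=triangle}, since shape is triangle, weight = 6.
No match: {color=yellow, material=stone, weight=19, count=8, shape=square}, since shape is square, weight = 19.
No match: {color=green, material=wood, weight=5, count=6, shape=square}, since shape is square, weight = 5.
No match: {color=black, material=metal, weight=10, count=5, shape=triangle}, since shape is triangle, weight = 10.

Match, No match, No match, No match, No match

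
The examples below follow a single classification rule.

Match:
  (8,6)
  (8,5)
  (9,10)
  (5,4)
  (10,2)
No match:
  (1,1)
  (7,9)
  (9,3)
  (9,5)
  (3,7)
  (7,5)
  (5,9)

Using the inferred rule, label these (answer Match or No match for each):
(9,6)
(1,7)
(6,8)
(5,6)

Match, No match, Match, Match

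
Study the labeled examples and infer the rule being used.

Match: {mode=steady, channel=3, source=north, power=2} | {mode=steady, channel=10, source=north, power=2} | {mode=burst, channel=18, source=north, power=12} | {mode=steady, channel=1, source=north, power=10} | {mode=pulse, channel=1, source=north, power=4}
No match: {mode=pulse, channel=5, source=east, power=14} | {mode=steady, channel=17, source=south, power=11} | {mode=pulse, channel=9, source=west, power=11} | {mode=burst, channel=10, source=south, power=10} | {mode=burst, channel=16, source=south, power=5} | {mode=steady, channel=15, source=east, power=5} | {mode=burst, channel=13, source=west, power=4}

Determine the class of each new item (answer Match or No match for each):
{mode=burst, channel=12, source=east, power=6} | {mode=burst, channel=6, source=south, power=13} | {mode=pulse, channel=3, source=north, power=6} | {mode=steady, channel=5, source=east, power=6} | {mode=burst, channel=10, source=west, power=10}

A rule that fits every label: source is north — true of each 'Match' example, false of each 'No match' one.
No match: {mode=burst, channel=12, source=east, power=6}, since source is east. No match: {mode=burst, channel=6, source=south, power=13}, since source is south. Match: {mode=pulse, channel=3, source=north, power=6}, since source is north. No match: {mode=steady, channel=5, source=east, power=6}, since source is east. No match: {mode=burst, channel=10, source=west, power=10}, since source is west.

No match, No match, Match, No match, No match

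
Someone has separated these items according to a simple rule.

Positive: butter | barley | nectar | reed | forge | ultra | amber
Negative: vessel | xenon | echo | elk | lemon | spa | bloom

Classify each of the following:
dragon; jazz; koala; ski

Positive, Negative, Negative, Negative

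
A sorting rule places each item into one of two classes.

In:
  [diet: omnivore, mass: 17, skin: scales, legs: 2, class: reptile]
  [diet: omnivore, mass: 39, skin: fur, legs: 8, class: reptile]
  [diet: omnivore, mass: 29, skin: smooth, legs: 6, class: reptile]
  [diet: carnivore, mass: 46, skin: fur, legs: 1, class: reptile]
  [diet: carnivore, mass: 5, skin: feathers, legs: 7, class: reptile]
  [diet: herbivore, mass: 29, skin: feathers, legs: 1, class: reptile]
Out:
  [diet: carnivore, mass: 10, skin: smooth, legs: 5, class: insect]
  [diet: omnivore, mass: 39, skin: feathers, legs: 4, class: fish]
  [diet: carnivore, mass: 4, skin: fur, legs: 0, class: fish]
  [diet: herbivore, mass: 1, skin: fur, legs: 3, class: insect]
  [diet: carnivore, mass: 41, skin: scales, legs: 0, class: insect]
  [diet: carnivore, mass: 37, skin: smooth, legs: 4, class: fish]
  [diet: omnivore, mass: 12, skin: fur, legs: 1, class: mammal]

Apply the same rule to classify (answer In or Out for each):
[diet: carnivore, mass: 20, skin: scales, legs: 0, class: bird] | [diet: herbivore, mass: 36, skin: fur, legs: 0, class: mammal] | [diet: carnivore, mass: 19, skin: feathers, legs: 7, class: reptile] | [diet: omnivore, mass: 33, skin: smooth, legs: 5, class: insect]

Out, Out, In, Out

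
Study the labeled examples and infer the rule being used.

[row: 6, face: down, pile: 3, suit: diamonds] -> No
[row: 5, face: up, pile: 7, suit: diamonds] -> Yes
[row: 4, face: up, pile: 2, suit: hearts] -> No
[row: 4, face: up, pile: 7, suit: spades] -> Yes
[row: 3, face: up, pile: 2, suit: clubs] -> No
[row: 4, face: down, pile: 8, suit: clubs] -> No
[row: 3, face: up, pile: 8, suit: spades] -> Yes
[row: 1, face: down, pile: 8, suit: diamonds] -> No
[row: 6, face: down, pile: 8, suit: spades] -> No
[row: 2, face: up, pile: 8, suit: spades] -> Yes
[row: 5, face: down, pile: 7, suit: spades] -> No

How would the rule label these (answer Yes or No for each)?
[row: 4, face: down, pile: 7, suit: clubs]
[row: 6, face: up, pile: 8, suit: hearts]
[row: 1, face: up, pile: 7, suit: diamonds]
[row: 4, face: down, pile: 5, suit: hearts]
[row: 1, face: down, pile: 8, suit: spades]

No, Yes, Yes, No, No

The simplest hypothesis consistent with all the labels is: face is up AND pile ≥ 3.
No: [row: 4, face: down, pile: 7, suit: clubs], since face is down, pile = 7. Yes: [row: 6, face: up, pile: 8, suit: hearts], since face is up, pile = 8. Yes: [row: 1, face: up, pile: 7, suit: diamonds], since face is up, pile = 7. No: [row: 4, face: down, pile: 5, suit: hearts], since face is down, pile = 5. No: [row: 1, face: down, pile: 8, suit: spades], since face is down, pile = 8.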